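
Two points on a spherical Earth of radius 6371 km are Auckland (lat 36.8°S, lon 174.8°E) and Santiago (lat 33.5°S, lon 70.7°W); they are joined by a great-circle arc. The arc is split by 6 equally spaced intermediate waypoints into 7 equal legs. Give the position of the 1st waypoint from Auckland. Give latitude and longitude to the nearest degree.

≈ lat 44°S, lon 172°W

Convert each endpoint to a unit vector on the sphere (x = cos φ cos λ, y = cos φ sin λ, z = sin φ).
The central angle between the endpoints is δ = arccos(p₁·p₂) ≈ 1.517 rad (86.9°).
Interpolate at f = 1/7 with slerp weights a = sin((1−f)δ)/sin δ ≈ 0.965, b = sin(fδ)/sin δ ≈ 0.215.
p = a·p₁ + b·p₂ ≈ (-0.710, -0.099, -0.697); φ = arcsin(p_z) ≈ -44.18°, λ = atan2(p_y, p_x) ≈ -172.03°.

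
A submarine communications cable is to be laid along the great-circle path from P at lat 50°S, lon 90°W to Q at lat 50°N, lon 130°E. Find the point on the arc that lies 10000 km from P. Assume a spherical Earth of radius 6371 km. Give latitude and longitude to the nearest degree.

≈ lat 10°N, lon 168°W

Write both endpoints as unit vectors p₁, p₂ with components (cos φ cos λ, cos φ sin λ, sin φ).
The central angle between the endpoints is δ = arccos(p₁·p₂) ≈ 2.698 rad (154.6°). The total great-circle distance is δ·R ≈ 2.698 × 6371 ≈ 17191 km, so the target fraction is f = 10000/17191 ≈ 0.582.
Interpolate at f ≈ 0.582 with slerp weights a = sin((1−f)δ)/sin δ ≈ 2.107, b = sin(fδ)/sin δ ≈ 2.331.
p = a·p₁ + b·p₂ ≈ (-0.963, -0.207, 0.172); φ = arcsin(p_z) ≈ 9.89°, λ = atan2(p_y, p_x) ≈ -167.90°.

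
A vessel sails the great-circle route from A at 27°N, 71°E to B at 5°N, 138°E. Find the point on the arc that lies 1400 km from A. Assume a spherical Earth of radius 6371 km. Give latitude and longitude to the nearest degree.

Write both endpoints as unit vectors p₁, p₂ with components (cos φ cos λ, cos φ sin λ, sin φ).
The central angle between the endpoints is δ = arccos(p₁·p₂) ≈ 1.174 rad (67.3°). The total great-circle distance is δ·R ≈ 1.174 × 6371 ≈ 7480 km, so the target fraction is f = 1400/7480 ≈ 0.187.
Interpolate at f ≈ 0.187 with slerp weights a = sin((1−f)δ)/sin δ ≈ 0.885, b = sin(fδ)/sin δ ≈ 0.236.
p = a·p₁ + b·p₂ ≈ (0.082, 0.903, 0.422); φ = arcsin(p_z) ≈ 24.97°, λ = atan2(p_y, p_x) ≈ 84.83°.

≈ 25°N, 85°E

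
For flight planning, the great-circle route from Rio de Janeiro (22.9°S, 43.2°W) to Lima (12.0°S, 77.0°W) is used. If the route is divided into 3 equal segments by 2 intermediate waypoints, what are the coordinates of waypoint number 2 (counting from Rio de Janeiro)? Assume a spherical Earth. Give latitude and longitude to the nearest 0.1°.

≈ (16.3°S, 66.2°W)

Write both endpoints as unit vectors p₁, p₂ with components (cos φ cos λ, cos φ sin λ, sin φ).
The central angle between the endpoints is δ = arccos(p₁·p₂) ≈ 0.592 rad (33.9°).
Interpolate at f = 2/3 with slerp weights a = sin((1−f)δ)/sin δ ≈ 0.351, b = sin(fδ)/sin δ ≈ 0.689.
p = a·p₁ + b·p₂ ≈ (0.388, -0.878, -0.280); φ = arcsin(p_z) ≈ -16.26°, λ = atan2(p_y, p_x) ≈ -66.19°.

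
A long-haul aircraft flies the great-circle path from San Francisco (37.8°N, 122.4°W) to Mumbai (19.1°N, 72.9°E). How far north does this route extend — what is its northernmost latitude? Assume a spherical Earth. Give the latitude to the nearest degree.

≈ 77°N

The great circle lies in the plane with unit normal n̂ = (p₁ × p₂)/|p₁ × p₂|.
Here n̂_z ≈ -0.231; the vertex latitude is φ_max = arccos|n̂_z| ≈ 76.7°.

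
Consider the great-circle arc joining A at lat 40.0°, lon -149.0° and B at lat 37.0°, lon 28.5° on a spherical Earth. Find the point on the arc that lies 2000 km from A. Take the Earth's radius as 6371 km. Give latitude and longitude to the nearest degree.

Write both endpoints as unit vectors p₁, p₂ with components (cos φ cos λ, cos φ sin λ, sin φ).
The central angle between the endpoints is δ = arccos(p₁·p₂) ≈ 1.797 rad (103.0°). The total great-circle distance is δ·R ≈ 1.797 × 6371 ≈ 11449 km, so the target fraction is f = 2000/11449 ≈ 0.175.
Interpolate at f ≈ 0.175 with slerp weights a = sin((1−f)δ)/sin δ ≈ 1.022, b = sin(fδ)/sin δ ≈ 0.317.
p = a·p₁ + b·p₂ ≈ (-0.449, -0.283, 0.848); φ = arcsin(p_z) ≈ 57.97°, λ = atan2(p_y, p_x) ≈ -147.81°.

≈ lat 58°, lon -148°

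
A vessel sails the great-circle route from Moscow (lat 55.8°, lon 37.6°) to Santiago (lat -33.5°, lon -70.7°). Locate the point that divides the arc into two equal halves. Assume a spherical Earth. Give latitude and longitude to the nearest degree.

Write both endpoints as unit vectors p₁, p₂ with components (cos φ cos λ, cos φ sin λ, sin φ).
The central angle between the endpoints is δ = arccos(p₁·p₂) ≈ 2.219 rad (127.1°).
Interpolate at f = 1/2 with slerp weights a = sin((1−f)δ)/sin δ ≈ 1.123, b = sin(fδ)/sin δ ≈ 1.123.
p = a·p₁ + b·p₂ ≈ (0.810, -0.499, 0.309); φ = arcsin(p_z) ≈ 18.00°, λ = atan2(p_y, p_x) ≈ -31.63°.

≈ lat 18°, lon -32°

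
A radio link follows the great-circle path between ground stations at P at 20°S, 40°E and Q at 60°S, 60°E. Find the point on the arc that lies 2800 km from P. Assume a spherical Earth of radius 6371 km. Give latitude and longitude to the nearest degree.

≈ 44°S, 49°E

From cos δ = sin φ₁ sin φ₂ + cos φ₁ cos φ₂ cos Δλ, the central angle is δ ≈ 0.741 rad (42.5°). The total great-circle distance is δ·R ≈ 0.741 × 6371 ≈ 4722 km, so the target fraction is f = 2800/4722 ≈ 0.593.
Interpolate at f ≈ 0.593 with slerp weights a = sin((1−f)δ)/sin δ ≈ 0.440, b = sin(fδ)/sin δ ≈ 0.630.
p = a·p₁ + b·p₂ ≈ (0.474, 0.539, -0.696); φ = arcsin(p_z) ≈ -44.13°, λ = atan2(p_y, p_x) ≈ 48.64°.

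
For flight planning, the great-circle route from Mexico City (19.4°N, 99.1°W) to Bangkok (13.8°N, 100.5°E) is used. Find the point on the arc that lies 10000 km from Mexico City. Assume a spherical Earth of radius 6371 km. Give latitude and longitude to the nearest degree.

Convert each endpoint to a unit vector on the sphere (x = cos φ cos λ, y = cos φ sin λ, z = sin φ).
The central angle between the endpoints is δ = arccos(p₁·p₂) ≈ 2.471 rad (141.6°). The total great-circle distance is δ·R ≈ 2.471 × 6371 ≈ 15745 km, so the target fraction is f = 10000/15745 ≈ 0.635.
Interpolate at f ≈ 0.635 with slerp weights a = sin((1−f)δ)/sin δ ≈ 1.263, b = sin(fδ)/sin δ ≈ 1.610.
p = a·p₁ + b·p₂ ≈ (-0.473, 0.361, 0.803); φ = arcsin(p_z) ≈ 53.46°, λ = atan2(p_y, p_x) ≈ 142.66°.

≈ 53°N, 143°E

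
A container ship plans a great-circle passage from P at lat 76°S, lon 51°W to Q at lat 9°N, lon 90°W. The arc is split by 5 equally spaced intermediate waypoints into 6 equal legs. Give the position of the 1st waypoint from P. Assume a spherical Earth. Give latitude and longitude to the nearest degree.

Convert each endpoint to a unit vector on the sphere (x = cos φ cos λ, y = cos φ sin λ, z = sin φ).
The central angle between the endpoints is δ = arccos(p₁·p₂) ≈ 1.537 rad (88.1°).
Interpolate at f = 1/6 with slerp weights a = sin((1−f)δ)/sin δ ≈ 0.959, b = sin(fδ)/sin δ ≈ 0.254.
p = a·p₁ + b·p₂ ≈ (0.146, -0.431, -0.891); φ = arcsin(p_z) ≈ -62.95°, λ = atan2(p_y, p_x) ≈ -71.28°.

≈ lat 63°S, lon 71°W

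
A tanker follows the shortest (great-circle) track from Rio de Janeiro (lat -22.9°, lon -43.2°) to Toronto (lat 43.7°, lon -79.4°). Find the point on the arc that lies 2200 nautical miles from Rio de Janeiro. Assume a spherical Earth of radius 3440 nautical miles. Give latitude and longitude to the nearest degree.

≈ lat 10°, lon -59°

From cos δ = sin φ₁ sin φ₂ + cos φ₁ cos φ₂ cos Δλ, the central angle is δ ≈ 1.299 rad (74.4°). The total great-circle distance is δ·R ≈ 1.299 × 3440 ≈ 4468 nmi, so the target fraction is f = 2200/4468 ≈ 0.492.
Interpolate at f ≈ 0.492 with slerp weights a = sin((1−f)δ)/sin δ ≈ 0.636, b = sin(fδ)/sin δ ≈ 0.620.
p = a·p₁ + b·p₂ ≈ (0.509, -0.841, 0.181); φ = arcsin(p_z) ≈ 10.40°, λ = atan2(p_y, p_x) ≈ -58.80°.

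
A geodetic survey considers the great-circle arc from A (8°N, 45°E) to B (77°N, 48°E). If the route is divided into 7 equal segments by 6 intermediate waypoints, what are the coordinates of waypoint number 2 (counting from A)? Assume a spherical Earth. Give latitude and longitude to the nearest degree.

From cos δ = sin φ₁ sin φ₂ + cos φ₁ cos φ₂ cos Δλ, the central angle is δ ≈ 1.205 rad (69.0°).
Interpolate at f = 2/7 with slerp weights a = sin((1−f)δ)/sin δ ≈ 0.812, b = sin(fδ)/sin δ ≈ 0.361.
p = a·p₁ + b·p₂ ≈ (0.623, 0.629, 0.465); φ = arcsin(p_z) ≈ 27.72°, λ = atan2(p_y, p_x) ≈ 45.28°.

≈ (28°N, 45°E)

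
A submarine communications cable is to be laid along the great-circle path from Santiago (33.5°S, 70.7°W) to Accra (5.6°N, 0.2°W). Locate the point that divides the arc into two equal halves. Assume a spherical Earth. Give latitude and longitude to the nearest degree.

≈ 17°S, 32°W

From cos δ = sin φ₁ sin φ₂ + cos φ₁ cos φ₂ cos Δλ, the central angle is δ ≈ 1.346 rad (77.1°).
Interpolate at f = 1/2 with slerp weights a = sin((1−f)δ)/sin δ ≈ 0.639, b = sin(fδ)/sin δ ≈ 0.639.
p = a·p₁ + b·p₂ ≈ (0.813, -0.505, -0.290); φ = arcsin(p_z) ≈ -16.89°, λ = atan2(p_y, p_x) ≈ -31.88°.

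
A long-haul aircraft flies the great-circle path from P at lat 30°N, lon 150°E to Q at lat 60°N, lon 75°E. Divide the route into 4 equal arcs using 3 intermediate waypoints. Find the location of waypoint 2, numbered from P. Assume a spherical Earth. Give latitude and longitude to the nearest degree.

Convert each endpoint to a unit vector on the sphere (x = cos φ cos λ, y = cos φ sin λ, z = sin φ).
The central angle between the endpoints is δ = arccos(p₁·p₂) ≈ 0.994 rad (57.0°).
Interpolate at f = 2/4 with slerp weights a = sin((1−f)δ)/sin δ ≈ 0.569, b = sin(fδ)/sin δ ≈ 0.569.
p = a·p₁ + b·p₂ ≈ (-0.353, 0.521, 0.777); φ = arcsin(p_z) ≈ 50.99°, λ = atan2(p_y, p_x) ≈ 124.12°.

≈ lat 51°N, lon 124°E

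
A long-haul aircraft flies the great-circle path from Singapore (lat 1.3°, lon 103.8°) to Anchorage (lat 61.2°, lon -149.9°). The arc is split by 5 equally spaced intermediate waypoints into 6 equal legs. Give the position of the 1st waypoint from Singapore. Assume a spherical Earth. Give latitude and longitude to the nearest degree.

Convert each endpoint to a unit vector on the sphere (x = cos φ cos λ, y = cos φ sin λ, z = sin φ).
The central angle between the endpoints is δ = arccos(p₁·p₂) ≈ 1.686 rad (96.6°).
Interpolate at f = 1/6 with slerp weights a = sin((1−f)δ)/sin δ ≈ 0.993, b = sin(fδ)/sin δ ≈ 0.279.
p = a·p₁ + b·p₂ ≈ (-0.353, 0.897, 0.267); φ = arcsin(p_z) ≈ 15.50°, λ = atan2(p_y, p_x) ≈ 111.50°.

≈ lat 15°, lon 112°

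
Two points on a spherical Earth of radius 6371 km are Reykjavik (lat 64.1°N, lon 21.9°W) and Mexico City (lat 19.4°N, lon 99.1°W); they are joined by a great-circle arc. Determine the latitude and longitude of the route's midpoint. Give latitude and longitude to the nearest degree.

Write both endpoints as unit vectors p₁, p₂ with components (cos φ cos λ, cos φ sin λ, sin φ).
The central angle between the endpoints is δ = arccos(p₁·p₂) ≈ 1.170 rad (67.0°).
Interpolate at f = 1/2 with slerp weights a = sin((1−f)δ)/sin δ ≈ 0.600, b = sin(fδ)/sin δ ≈ 0.600.
p = a·p₁ + b·p₂ ≈ (0.154, -0.656, 0.739); φ = arcsin(p_z) ≈ 47.62°, λ = atan2(p_y, p_x) ≈ -76.83°.

≈ lat 48°N, lon 77°W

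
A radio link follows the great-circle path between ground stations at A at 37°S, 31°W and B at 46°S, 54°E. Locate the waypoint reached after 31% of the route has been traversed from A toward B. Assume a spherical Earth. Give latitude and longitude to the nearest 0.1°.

≈ 46.8°S, 9.0°W

The haversine formula gives a central angle δ ≈ 1.069 rad (61.2°) between the endpoints.
Interpolate at f = 0.31 with slerp weights a = sin((1−f)δ)/sin δ ≈ 0.767, b = sin(fδ)/sin δ ≈ 0.371.
p = a·p₁ + b·p₂ ≈ (0.677, -0.107, -0.729); φ = arcsin(p_z) ≈ -46.76°, λ = atan2(p_y, p_x) ≈ -8.98°.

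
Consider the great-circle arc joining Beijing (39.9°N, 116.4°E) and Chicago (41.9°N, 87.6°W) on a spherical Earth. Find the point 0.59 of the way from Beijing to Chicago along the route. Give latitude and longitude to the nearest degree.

Convert each endpoint to a unit vector on the sphere (x = cos φ cos λ, y = cos φ sin λ, z = sin φ).
The central angle between the endpoints is δ = arccos(p₁·p₂) ≈ 1.664 rad (95.4°).
Interpolate at f = 0.59 with slerp weights a = sin((1−f)δ)/sin δ ≈ 0.633, b = sin(fδ)/sin δ ≈ 0.835.
p = a·p₁ + b·p₂ ≈ (-0.190, -0.186, 0.964); φ = arcsin(p_z) ≈ 74.59°, λ = atan2(p_y, p_x) ≈ -135.63°.

≈ 75°N, 136°W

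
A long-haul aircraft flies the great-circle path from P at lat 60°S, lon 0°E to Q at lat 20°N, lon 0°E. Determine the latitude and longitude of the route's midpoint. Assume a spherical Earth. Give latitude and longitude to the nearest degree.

≈ lat 20°S, lon 0°E

Write both endpoints as unit vectors p₁, p₂ with components (cos φ cos λ, cos φ sin λ, sin φ).
The central angle between the endpoints is δ = arccos(p₁·p₂) ≈ 1.396 rad (80.0°).
Interpolate at f = 1/2 with slerp weights a = sin((1−f)δ)/sin δ ≈ 0.653, b = sin(fδ)/sin δ ≈ 0.653.
p = a·p₁ + b·p₂ ≈ (0.940, 0.000, -0.342); φ = arcsin(p_z) ≈ -20.00°, λ = atan2(p_y, p_x) ≈ 0.00°.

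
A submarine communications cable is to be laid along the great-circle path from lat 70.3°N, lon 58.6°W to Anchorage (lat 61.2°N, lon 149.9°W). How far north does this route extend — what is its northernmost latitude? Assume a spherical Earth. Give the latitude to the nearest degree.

The great circle lies in the plane with unit normal n̂ = (p₁ × p₂)/|p₁ × p₂|.
Here n̂_z ≈ -0.285; the vertex latitude is φ_max = arccos|n̂_z| ≈ 73.5°.
Check via Clairaut: cos φ_max = |cos φ₁| · sin C = cos(70.3°)·sin(57.6°) ≈ 0.285, again giving ≈ 73.5°.

≈ 73°N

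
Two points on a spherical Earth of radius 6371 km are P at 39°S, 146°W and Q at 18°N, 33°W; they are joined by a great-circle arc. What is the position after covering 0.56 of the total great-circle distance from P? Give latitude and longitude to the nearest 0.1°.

The haversine formula gives a central angle δ ≈ 2.075 rad (118.9°) between the endpoints.
Interpolate at f = 0.56 with slerp weights a = sin((1−f)δ)/sin δ ≈ 0.904, b = sin(fδ)/sin δ ≈ 1.048.
p = a·p₁ + b·p₂ ≈ (0.254, -0.936, -0.245); φ = arcsin(p_z) ≈ -14.18°, λ = atan2(p_y, p_x) ≈ -74.83°.

≈ 14.2°S, 74.8°W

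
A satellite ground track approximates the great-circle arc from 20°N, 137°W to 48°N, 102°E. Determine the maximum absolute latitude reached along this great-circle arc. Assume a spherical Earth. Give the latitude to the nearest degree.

≈ 57°N

The great circle lies in the plane with unit normal n̂ = (p₁ × p₂)/|p₁ × p₂|.
Here n̂_z ≈ -0.540; the vertex latitude is φ_max = arccos|n̂_z| ≈ 57.3°.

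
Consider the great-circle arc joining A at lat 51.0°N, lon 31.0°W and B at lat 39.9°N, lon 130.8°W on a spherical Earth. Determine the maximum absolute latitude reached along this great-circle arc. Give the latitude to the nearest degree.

The great circle lies in the plane with unit normal n̂ = (p₁ × p₂)/|p₁ × p₂|.
Here n̂_z ≈ -0.523; the vertex latitude is φ_max = arccos|n̂_z| ≈ 58.4°.

≈ 58°N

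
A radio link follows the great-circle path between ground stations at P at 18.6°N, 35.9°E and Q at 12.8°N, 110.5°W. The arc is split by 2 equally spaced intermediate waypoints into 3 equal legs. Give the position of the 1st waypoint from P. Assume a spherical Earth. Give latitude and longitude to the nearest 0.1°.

≈ 41.6°N, 9.4°W

Convert each endpoint to a unit vector on the sphere (x = cos φ cos λ, y = cos φ sin λ, z = sin φ).
The central angle between the endpoints is δ = arccos(p₁·p₂) ≈ 2.345 rad (134.4°).
Interpolate at f = 1/3 with slerp weights a = sin((1−f)δ)/sin δ ≈ 1.399, b = sin(fδ)/sin δ ≈ 0.985.
p = a·p₁ + b·p₂ ≈ (0.737, -0.123, 0.664); φ = arcsin(p_z) ≈ 41.63°, λ = atan2(p_y, p_x) ≈ -9.45°.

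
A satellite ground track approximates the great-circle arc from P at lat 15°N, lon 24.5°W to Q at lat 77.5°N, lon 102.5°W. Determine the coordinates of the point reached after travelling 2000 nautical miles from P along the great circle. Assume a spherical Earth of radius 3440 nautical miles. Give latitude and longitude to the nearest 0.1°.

From cos δ = sin φ₁ sin φ₂ + cos φ₁ cos φ₂ cos Δλ, the central angle is δ ≈ 1.270 rad (72.8°). The total great-circle distance is δ·R ≈ 1.270 × 3440 ≈ 4369 nmi, so the target fraction is f = 2000/4369 ≈ 0.458.
Interpolate at f ≈ 0.458 with slerp weights a = sin((1−f)δ)/sin δ ≈ 0.665, b = sin(fδ)/sin δ ≈ 0.575.
p = a·p₁ + b·p₂ ≈ (0.558, -0.388, 0.734); φ = arcsin(p_z) ≈ 47.19°, λ = atan2(p_y, p_x) ≈ -34.82°.

≈ lat 47.2°N, lon 34.8°W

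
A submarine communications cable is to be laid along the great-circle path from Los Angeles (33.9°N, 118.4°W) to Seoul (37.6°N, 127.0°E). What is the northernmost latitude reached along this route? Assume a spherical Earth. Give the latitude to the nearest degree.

The great circle lies in the plane with unit normal n̂ = (p₁ × p₂)/|p₁ × p₂|.
Here n̂_z ≈ -0.599; the vertex latitude is φ_max = arccos|n̂_z| ≈ 53.2°.

≈ 53°N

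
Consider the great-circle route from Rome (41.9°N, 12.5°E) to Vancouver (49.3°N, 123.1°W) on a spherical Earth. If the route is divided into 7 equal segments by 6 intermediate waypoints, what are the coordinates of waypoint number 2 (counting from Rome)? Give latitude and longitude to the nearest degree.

≈ 61°N, 9°W

From cos δ = sin φ₁ sin φ₂ + cos φ₁ cos φ₂ cos Δλ, the central angle is δ ≈ 1.411 rad (80.8°).
Interpolate at f = 2/7 with slerp weights a = sin((1−f)δ)/sin δ ≈ 0.857, b = sin(fδ)/sin δ ≈ 0.397.
p = a·p₁ + b·p₂ ≈ (0.481, -0.079, 0.873); φ = arcsin(p_z) ≈ 60.83°, λ = atan2(p_y, p_x) ≈ -9.33°.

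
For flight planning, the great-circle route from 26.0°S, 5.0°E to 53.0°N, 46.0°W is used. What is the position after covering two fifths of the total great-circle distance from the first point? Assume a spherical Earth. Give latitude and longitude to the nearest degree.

≈ 7°N, 11°W

Convert each endpoint to a unit vector on the sphere (x = cos φ cos λ, y = cos φ sin λ, z = sin φ).
The central angle between the endpoints is δ = arccos(p₁·p₂) ≈ 1.580 rad (90.6°).
Interpolate at f = 2/5 with slerp weights a = sin((1−f)δ)/sin δ ≈ 0.812, b = sin(fδ)/sin δ ≈ 0.591.
p = a·p₁ + b·p₂ ≈ (0.975, -0.192, 0.116); φ = arcsin(p_z) ≈ 6.65°, λ = atan2(p_y, p_x) ≈ -11.16°.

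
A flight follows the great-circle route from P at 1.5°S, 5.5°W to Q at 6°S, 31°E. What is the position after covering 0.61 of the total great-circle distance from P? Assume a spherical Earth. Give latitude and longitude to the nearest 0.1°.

Write both endpoints as unit vectors p₁, p₂ with components (cos φ cos λ, cos φ sin λ, sin φ).
The central angle between the endpoints is δ = arccos(p₁·p₂) ≈ 0.640 rad (36.7°).
Interpolate at f = 0.61 with slerp weights a = sin((1−f)δ)/sin δ ≈ 0.414, b = sin(fδ)/sin δ ≈ 0.637.
p = a·p₁ + b·p₂ ≈ (0.955, 0.287, -0.077); φ = arcsin(p_z) ≈ -4.44°, λ = atan2(p_y, p_x) ≈ 16.72°.

≈ 4.4°S, 16.7°E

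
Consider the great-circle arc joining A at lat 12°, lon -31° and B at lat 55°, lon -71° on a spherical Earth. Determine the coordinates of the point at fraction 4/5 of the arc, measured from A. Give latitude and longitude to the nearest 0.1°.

≈ lat 47.7°, lon -58.6°

Convert each endpoint to a unit vector on the sphere (x = cos φ cos λ, y = cos φ sin λ, z = sin φ).
The central angle between the endpoints is δ = arccos(p₁·p₂) ≈ 0.927 rad (53.1°).
Interpolate at f = 4/5 with slerp weights a = sin((1−f)δ)/sin δ ≈ 0.230, b = sin(fδ)/sin δ ≈ 0.845.
p = a·p₁ + b·p₂ ≈ (0.351, -0.574, 0.740); φ = arcsin(p_z) ≈ 47.71°, λ = atan2(p_y, p_x) ≈ -58.56°.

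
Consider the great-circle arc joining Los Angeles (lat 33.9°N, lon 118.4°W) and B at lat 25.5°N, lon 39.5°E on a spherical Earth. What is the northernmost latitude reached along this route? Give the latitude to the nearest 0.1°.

≈ 71.6°N

The great circle lies in the plane with unit normal n̂ = (p₁ × p₂)/|p₁ × p₂|.
Here n̂_z ≈ +0.316; the vertex latitude is φ_max = arccos|n̂_z| ≈ 71.6°.
Check via Clairaut: cos φ_max = |cos φ₁| · sin C = cos(33.9°)·sin(22.4°) ≈ 0.316, again giving ≈ 71.6°.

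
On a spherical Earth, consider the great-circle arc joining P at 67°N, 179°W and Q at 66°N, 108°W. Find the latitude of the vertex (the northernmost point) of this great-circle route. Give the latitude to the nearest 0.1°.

The great circle lies in the plane with unit normal n̂ = (p₁ × p₂)/|p₁ × p₂|.
Here n̂_z ≈ +0.333; the vertex latitude is φ_max = arccos|n̂_z| ≈ 70.5°.
Check via Clairaut: cos φ_max = |cos φ₁| · sin C = cos(67.0°)·sin(58.6°) ≈ 0.333, again giving ≈ 70.5°.

≈ 70.5°N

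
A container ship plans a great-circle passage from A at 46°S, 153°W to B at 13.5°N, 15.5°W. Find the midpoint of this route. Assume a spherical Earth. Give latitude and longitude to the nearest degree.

≈ 36°S, 61°W

Write both endpoints as unit vectors p₁, p₂ with components (cos φ cos λ, cos φ sin λ, sin φ).
The central angle between the endpoints is δ = arccos(p₁·p₂) ≈ 2.300 rad (131.8°).
Interpolate at f = 1/2 with slerp weights a = sin((1−f)δ)/sin δ ≈ 1.223, b = sin(fδ)/sin δ ≈ 1.223.
p = a·p₁ + b·p₂ ≈ (0.389, -0.704, -0.594); φ = arcsin(p_z) ≈ -36.47°, λ = atan2(p_y, p_x) ≈ -61.06°.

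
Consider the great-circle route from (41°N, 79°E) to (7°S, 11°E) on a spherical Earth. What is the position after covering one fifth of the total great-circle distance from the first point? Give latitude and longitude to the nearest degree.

Convert each endpoint to a unit vector on the sphere (x = cos φ cos λ, y = cos φ sin λ, z = sin φ).
The central angle between the endpoints is δ = arccos(p₁·p₂) ≈ 1.369 rad (78.4°).
Interpolate at f = 1/5 with slerp weights a = sin((1−f)δ)/sin δ ≈ 0.907, b = sin(fδ)/sin δ ≈ 0.276.
p = a·p₁ + b·p₂ ≈ (0.400, 0.724, 0.562); φ = arcsin(p_z) ≈ 34.17°, λ = atan2(p_y, p_x) ≈ 61.12°.

≈ (34°N, 61°E)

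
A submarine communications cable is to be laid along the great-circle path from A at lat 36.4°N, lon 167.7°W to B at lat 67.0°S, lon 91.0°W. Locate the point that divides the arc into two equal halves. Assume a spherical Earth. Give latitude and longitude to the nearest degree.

≈ lat 19°S, lon 145°W

From cos δ = sin φ₁ sin φ₂ + cos φ₁ cos φ₂ cos Δλ, the central angle is δ ≈ 2.065 rad (118.3°).
Interpolate at f = 1/2 with slerp weights a = sin((1−f)δ)/sin δ ≈ 0.975, b = sin(fδ)/sin δ ≈ 0.975.
p = a·p₁ + b·p₂ ≈ (-0.773, -0.548, -0.319); φ = arcsin(p_z) ≈ -18.59°, λ = atan2(p_y, p_x) ≈ -144.68°.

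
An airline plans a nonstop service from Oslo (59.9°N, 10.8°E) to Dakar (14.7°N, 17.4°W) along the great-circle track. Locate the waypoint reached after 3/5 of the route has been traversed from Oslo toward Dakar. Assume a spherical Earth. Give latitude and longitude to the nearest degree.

Convert each endpoint to a unit vector on the sphere (x = cos φ cos λ, y = cos φ sin λ, z = sin φ).
The central angle between the endpoints is δ = arccos(p₁·p₂) ≈ 0.867 rad (49.7°).
Interpolate at f = 3/5 with slerp weights a = sin((1−f)δ)/sin δ ≈ 0.446, b = sin(fδ)/sin δ ≈ 0.652.
p = a·p₁ + b·p₂ ≈ (0.821, -0.147, 0.551); φ = arcsin(p_z) ≈ 33.45°, λ = atan2(p_y, p_x) ≈ -10.13°.

≈ (33°N, 10°W)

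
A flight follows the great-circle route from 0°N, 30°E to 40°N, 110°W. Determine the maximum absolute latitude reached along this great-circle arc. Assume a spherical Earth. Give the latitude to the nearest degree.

The great circle lies in the plane with unit normal n̂ = (p₁ × p₂)/|p₁ × p₂|.
Here n̂_z ≈ -0.608; the vertex latitude is φ_max = arccos|n̂_z| ≈ 52.5°.

≈ 53°N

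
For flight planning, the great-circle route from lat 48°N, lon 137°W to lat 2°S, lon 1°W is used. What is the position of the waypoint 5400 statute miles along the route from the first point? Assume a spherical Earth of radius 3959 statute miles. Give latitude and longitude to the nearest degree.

Write both endpoints as unit vectors p₁, p₂ with components (cos φ cos λ, cos φ sin λ, sin φ).
The central angle between the endpoints is δ = arccos(p₁·p₂) ≈ 2.102 rad (120.5°). The total great-circle distance is δ·R ≈ 2.102 × 3959 ≈ 8324 mi, so the target fraction is f = 5400/8324 ≈ 0.649.
Interpolate at f ≈ 0.649 with slerp weights a = sin((1−f)δ)/sin δ ≈ 0.781, b = sin(fδ)/sin δ ≈ 1.135.
p = a·p₁ + b·p₂ ≈ (0.752, -0.376, 0.541); φ = arcsin(p_z) ≈ 32.73°, λ = atan2(p_y, p_x) ≈ -26.57°.

≈ lat 33°N, lon 27°W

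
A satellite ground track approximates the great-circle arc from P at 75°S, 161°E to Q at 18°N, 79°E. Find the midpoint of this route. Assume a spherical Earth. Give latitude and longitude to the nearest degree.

≈ 33°S, 94°E

Convert each endpoint to a unit vector on the sphere (x = cos φ cos λ, y = cos φ sin λ, z = sin φ).
The central angle between the endpoints is δ = arccos(p₁·p₂) ≈ 1.838 rad (105.3°).
Interpolate at f = 1/2 with slerp weights a = sin((1−f)δ)/sin δ ≈ 0.824, b = sin(fδ)/sin δ ≈ 0.824.
p = a·p₁ + b·p₂ ≈ (-0.052, 0.839, -0.542); φ = arcsin(p_z) ≈ -32.79°, λ = atan2(p_y, p_x) ≈ 93.56°.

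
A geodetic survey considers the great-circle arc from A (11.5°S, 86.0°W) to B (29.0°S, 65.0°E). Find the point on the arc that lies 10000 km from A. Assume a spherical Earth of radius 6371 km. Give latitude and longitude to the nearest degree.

Write both endpoints as unit vectors p₁, p₂ with components (cos φ cos λ, cos φ sin λ, sin φ).
The central angle between the endpoints is δ = arccos(p₁·p₂) ≈ 2.282 rad (130.8°). The total great-circle distance is δ·R ≈ 2.282 × 6371 ≈ 14540 km, so the target fraction is f = 10000/14540 ≈ 0.688.
Interpolate at f ≈ 0.688 with slerp weights a = sin((1−f)δ)/sin δ ≈ 0.863, b = sin(fδ)/sin δ ≈ 1.320.
p = a·p₁ + b·p₂ ≈ (0.547, 0.203, -0.812); φ = arcsin(p_z) ≈ -54.31°, λ = atan2(p_y, p_x) ≈ 20.33°.

≈ (54°S, 20°E)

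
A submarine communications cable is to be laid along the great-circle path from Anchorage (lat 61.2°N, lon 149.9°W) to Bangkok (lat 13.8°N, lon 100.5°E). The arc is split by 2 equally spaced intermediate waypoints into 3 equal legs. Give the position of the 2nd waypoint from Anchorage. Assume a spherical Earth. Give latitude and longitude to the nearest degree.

Write both endpoints as unit vectors p₁, p₂ with components (cos φ cos λ, cos φ sin λ, sin φ).
The central angle between the endpoints is δ = arccos(p₁·p₂) ≈ 1.519 rad (87.0°).
Interpolate at f = 2/3 with slerp weights a = sin((1−f)δ)/sin δ ≈ 0.486, b = sin(fδ)/sin δ ≈ 0.849.
p = a·p₁ + b·p₂ ≈ (-0.353, 0.694, 0.628); φ = arcsin(p_z) ≈ 38.91°, λ = atan2(p_y, p_x) ≈ 116.95°.

≈ lat 39°N, lon 117°E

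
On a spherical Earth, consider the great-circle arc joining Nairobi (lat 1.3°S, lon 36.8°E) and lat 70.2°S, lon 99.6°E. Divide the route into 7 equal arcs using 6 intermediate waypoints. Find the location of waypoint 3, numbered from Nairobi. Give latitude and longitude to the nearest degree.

≈ lat 34°S, lon 49°E

Write both endpoints as unit vectors p₁, p₂ with components (cos φ cos λ, cos φ sin λ, sin φ).
The central angle between the endpoints is δ = arccos(p₁·p₂) ≈ 1.394 rad (79.9°).
Interpolate at f = 3/7 with slerp weights a = sin((1−f)δ)/sin δ ≈ 0.726, b = sin(fδ)/sin δ ≈ 0.571.
p = a·p₁ + b·p₂ ≈ (0.549, 0.626, -0.554); φ = arcsin(p_z) ≈ -33.65°, λ = atan2(p_y, p_x) ≈ 48.73°.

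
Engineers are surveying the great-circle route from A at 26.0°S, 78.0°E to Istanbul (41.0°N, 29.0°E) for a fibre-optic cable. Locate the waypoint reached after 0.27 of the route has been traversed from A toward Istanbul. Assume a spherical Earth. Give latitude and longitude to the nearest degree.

≈ 8°S, 65°E

From cos δ = sin φ₁ sin φ₂ + cos φ₁ cos φ₂ cos Δλ, the central angle is δ ≈ 1.413 rad (80.9°).
Interpolate at f = 0.27 with slerp weights a = sin((1−f)δ)/sin δ ≈ 0.869, b = sin(fδ)/sin δ ≈ 0.377.
p = a·p₁ + b·p₂ ≈ (0.411, 0.902, -0.134); φ = arcsin(p_z) ≈ -7.67°, λ = atan2(p_y, p_x) ≈ 65.49°.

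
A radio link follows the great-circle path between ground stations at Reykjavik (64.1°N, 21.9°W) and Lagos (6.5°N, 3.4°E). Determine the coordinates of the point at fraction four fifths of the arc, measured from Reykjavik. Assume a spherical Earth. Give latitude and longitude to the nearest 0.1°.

From cos δ = sin φ₁ sin φ₂ + cos φ₁ cos φ₂ cos Δλ, the central angle is δ ≈ 1.054 rad (60.4°).
Interpolate at f = 4/5 with slerp weights a = sin((1−f)δ)/sin δ ≈ 0.241, b = sin(fδ)/sin δ ≈ 0.859.
p = a·p₁ + b·p₂ ≈ (0.949, 0.011, 0.314); φ = arcsin(p_z) ≈ 18.28°, λ = atan2(p_y, p_x) ≈ 0.69°.

≈ 18.3°N, 0.7°E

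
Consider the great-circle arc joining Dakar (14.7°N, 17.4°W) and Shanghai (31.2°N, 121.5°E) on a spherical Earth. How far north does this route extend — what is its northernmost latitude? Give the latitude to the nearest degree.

≈ 51°N

The great circle lies in the plane with unit normal n̂ = (p₁ × p₂)/|p₁ × p₂|.
Here n̂_z ≈ +0.625; the vertex latitude is φ_max = arccos|n̂_z| ≈ 51.3°.
Check via Clairaut: cos φ_max = |cos φ₁| · sin C = cos(14.7°)·sin(40.2°) ≈ 0.625, again giving ≈ 51.3°.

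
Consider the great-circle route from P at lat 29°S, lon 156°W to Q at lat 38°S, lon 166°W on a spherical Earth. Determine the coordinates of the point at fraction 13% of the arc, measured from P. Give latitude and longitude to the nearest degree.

The haversine formula gives a central angle δ ≈ 0.214 rad (12.3°) between the endpoints.
Interpolate at f = 0.13 with slerp weights a = sin((1−f)δ)/sin δ ≈ 0.872, b = sin(fδ)/sin δ ≈ 0.131.
p = a·p₁ + b·p₂ ≈ (-0.797, -0.335, -0.503); φ = arcsin(p_z) ≈ -30.21°, λ = atan2(p_y, p_x) ≈ -157.19°.

≈ lat 30°S, lon 157°W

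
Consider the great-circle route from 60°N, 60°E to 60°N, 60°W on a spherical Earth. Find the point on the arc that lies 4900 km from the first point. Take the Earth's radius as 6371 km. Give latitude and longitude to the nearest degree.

From cos δ = sin φ₁ sin φ₂ + cos φ₁ cos φ₂ cos Δλ, the central angle is δ ≈ 0.896 rad (51.3°). The total great-circle distance is δ·R ≈ 0.896 × 6371 ≈ 5706 km, so the target fraction is f = 4900/5706 ≈ 0.859.
Interpolate at f ≈ 0.859 with slerp weights a = sin((1−f)δ)/sin δ ≈ 0.162, b = sin(fδ)/sin δ ≈ 0.891.
p = a·p₁ + b·p₂ ≈ (0.263, -0.316, 0.912); φ = arcsin(p_z) ≈ 65.73°, λ = atan2(p_y, p_x) ≈ -50.19°.

≈ 66°N, 50°W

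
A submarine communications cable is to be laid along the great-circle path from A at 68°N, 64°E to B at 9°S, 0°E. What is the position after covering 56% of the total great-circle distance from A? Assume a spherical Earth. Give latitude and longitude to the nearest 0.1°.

Write both endpoints as unit vectors p₁, p₂ with components (cos φ cos λ, cos φ sin λ, sin φ).
The central angle between the endpoints is δ = arccos(p₁·p₂) ≈ 1.554 rad (89.0°).
Interpolate at f = 0.56 with slerp weights a = sin((1−f)δ)/sin δ ≈ 0.632, b = sin(fδ)/sin δ ≈ 0.764.
p = a·p₁ + b·p₂ ≈ (0.859, 0.213, 0.466); φ = arcsin(p_z) ≈ 27.78°, λ = atan2(p_y, p_x) ≈ 13.91°.

≈ 27.8°N, 13.9°E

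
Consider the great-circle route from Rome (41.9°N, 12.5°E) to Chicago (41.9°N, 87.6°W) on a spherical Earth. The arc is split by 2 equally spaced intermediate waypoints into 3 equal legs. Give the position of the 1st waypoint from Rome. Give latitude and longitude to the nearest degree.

From cos δ = sin φ₁ sin φ₂ + cos φ₁ cos φ₂ cos Δλ, the central angle is δ ≈ 1.214 rad (69.6°).
Interpolate at f = 1/3 with slerp weights a = sin((1−f)δ)/sin δ ≈ 0.773, b = sin(fδ)/sin δ ≈ 0.420.
p = a·p₁ + b·p₂ ≈ (0.575, -0.188, 0.797); φ = arcsin(p_z) ≈ 52.81°, λ = atan2(p_y, p_x) ≈ -18.13°.

≈ 53°N, 18°W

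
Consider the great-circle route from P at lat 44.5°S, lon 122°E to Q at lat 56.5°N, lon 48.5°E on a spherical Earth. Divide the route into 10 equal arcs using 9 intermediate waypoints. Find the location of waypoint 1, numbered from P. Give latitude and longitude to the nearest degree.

Convert each endpoint to a unit vector on the sphere (x = cos φ cos λ, y = cos φ sin λ, z = sin φ).
The central angle between the endpoints is δ = arccos(p₁·p₂) ≈ 2.063 rad (118.2°).
Interpolate at f = 1/10 with slerp weights a = sin((1−f)δ)/sin δ ≈ 1.089, b = sin(fδ)/sin δ ≈ 0.232.
p = a·p₁ + b·p₂ ≈ (-0.326, 0.755, -0.569); φ = arcsin(p_z) ≈ -34.70°, λ = atan2(p_y, p_x) ≈ 113.39°.

≈ lat 35°S, lon 113°E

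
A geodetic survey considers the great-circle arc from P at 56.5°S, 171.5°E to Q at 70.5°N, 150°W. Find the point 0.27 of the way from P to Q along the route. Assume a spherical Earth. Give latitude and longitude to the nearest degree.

≈ 22°S, 179°W

Convert each endpoint to a unit vector on the sphere (x = cos φ cos λ, y = cos φ sin λ, z = sin φ).
The central angle between the endpoints is δ = arccos(p₁·p₂) ≈ 2.268 rad (129.9°).
Interpolate at f = 0.27 with slerp weights a = sin((1−f)δ)/sin δ ≈ 1.299, b = sin(fδ)/sin δ ≈ 0.750.
p = a·p₁ + b·p₂ ≈ (-0.926, -0.019, -0.377); φ = arcsin(p_z) ≈ -22.15°, λ = atan2(p_y, p_x) ≈ -178.82°.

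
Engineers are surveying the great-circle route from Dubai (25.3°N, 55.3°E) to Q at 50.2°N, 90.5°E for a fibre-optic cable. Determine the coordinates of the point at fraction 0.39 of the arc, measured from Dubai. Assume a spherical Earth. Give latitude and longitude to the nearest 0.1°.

Write both endpoints as unit vectors p₁, p₂ with components (cos φ cos λ, cos φ sin λ, sin φ).
The central angle between the endpoints is δ = arccos(p₁·p₂) ≈ 0.641 rad (36.8°).
Interpolate at f = 0.39 with slerp weights a = sin((1−f)δ)/sin δ ≈ 0.637, b = sin(fδ)/sin δ ≈ 0.414.
p = a·p₁ + b·p₂ ≈ (0.326, 0.739, 0.590); φ = arcsin(p_z) ≈ 36.18°, λ = atan2(p_y, p_x) ≈ 66.20°.

≈ 36.2°N, 66.2°E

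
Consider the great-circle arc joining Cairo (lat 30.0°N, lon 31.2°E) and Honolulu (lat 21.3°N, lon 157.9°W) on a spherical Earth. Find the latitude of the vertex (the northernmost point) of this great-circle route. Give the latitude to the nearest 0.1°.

≈ 80.7°N

The great circle lies in the plane with unit normal n̂ = (p₁ × p₂)/|p₁ × p₂|.
Here n̂_z ≈ +0.162; the vertex latitude is φ_max = arccos|n̂_z| ≈ 80.7°.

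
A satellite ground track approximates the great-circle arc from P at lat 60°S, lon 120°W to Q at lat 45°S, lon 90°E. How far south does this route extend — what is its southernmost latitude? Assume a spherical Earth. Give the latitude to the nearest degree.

≈ 79°S

The great circle lies in the plane with unit normal n̂ = (p₁ × p₂)/|p₁ × p₂|.
Here n̂_z ≈ -0.186; the vertex latitude is φ_max = arccos|n̂_z| ≈ 79.3°.
Check via Clairaut: cos φ_max = |cos φ₁| · sin C = cos(60.0°)·sin(158.2°) ≈ 0.186, again giving ≈ 79.3°.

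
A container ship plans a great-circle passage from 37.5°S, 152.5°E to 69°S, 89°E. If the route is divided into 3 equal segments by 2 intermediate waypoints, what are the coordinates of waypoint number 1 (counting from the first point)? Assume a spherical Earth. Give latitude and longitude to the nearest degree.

From cos δ = sin φ₁ sin φ₂ + cos φ₁ cos φ₂ cos Δλ, the central angle is δ ≈ 0.802 rad (46.0°).
Interpolate at f = 1/3 with slerp weights a = sin((1−f)δ)/sin δ ≈ 0.709, b = sin(fδ)/sin δ ≈ 0.368.
p = a·p₁ + b·p₂ ≈ (-0.497, 0.391, -0.775); φ = arcsin(p_z) ≈ -50.78°, λ = atan2(p_y, p_x) ≈ 141.76°.

≈ 51°S, 142°E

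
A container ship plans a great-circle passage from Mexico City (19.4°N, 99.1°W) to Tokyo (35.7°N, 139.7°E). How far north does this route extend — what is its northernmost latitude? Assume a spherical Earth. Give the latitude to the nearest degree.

≈ 48°N

The great circle lies in the plane with unit normal n̂ = (p₁ × p₂)/|p₁ × p₂|.
Here n̂_z ≈ -0.669; the vertex latitude is φ_max = arccos|n̂_z| ≈ 48.0°.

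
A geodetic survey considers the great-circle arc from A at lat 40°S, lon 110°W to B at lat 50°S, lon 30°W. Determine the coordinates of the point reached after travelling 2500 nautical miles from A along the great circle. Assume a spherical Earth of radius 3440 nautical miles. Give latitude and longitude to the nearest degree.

Write both endpoints as unit vectors p₁, p₂ with components (cos φ cos λ, cos φ sin λ, sin φ).
The central angle between the endpoints is δ = arccos(p₁·p₂) ≈ 0.955 rad (54.7°). The total great-circle distance is δ·R ≈ 0.955 × 3440 ≈ 3284 nmi, so the target fraction is f = 2500/3284 ≈ 0.761.
Interpolate at f ≈ 0.761 with slerp weights a = sin((1−f)δ)/sin δ ≈ 0.277, b = sin(fδ)/sin δ ≈ 0.814.
p = a·p₁ + b·p₂ ≈ (0.381, -0.461, -0.802); φ = arcsin(p_z) ≈ -53.29°, λ = atan2(p_y, p_x) ≈ -50.45°.

≈ lat 53°S, lon 50°W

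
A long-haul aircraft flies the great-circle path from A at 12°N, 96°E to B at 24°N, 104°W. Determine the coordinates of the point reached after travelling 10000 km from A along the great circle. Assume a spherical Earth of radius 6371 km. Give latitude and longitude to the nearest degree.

The haversine formula gives a central angle δ ≈ 2.427 rad (139.0°) between the endpoints. The total great-circle distance is δ·R ≈ 2.427 × 6371 ≈ 15460 km, so the target fraction is f = 10000/15460 ≈ 0.647.
Interpolate at f ≈ 0.647 with slerp weights a = sin((1−f)δ)/sin δ ≈ 1.153, b = sin(fδ)/sin δ ≈ 1.525.
p = a·p₁ + b·p₂ ≈ (-0.455, -0.230, 0.860); φ = arcsin(p_z) ≈ 59.33°, λ = atan2(p_y, p_x) ≈ -153.14°.

≈ 59°N, 153°W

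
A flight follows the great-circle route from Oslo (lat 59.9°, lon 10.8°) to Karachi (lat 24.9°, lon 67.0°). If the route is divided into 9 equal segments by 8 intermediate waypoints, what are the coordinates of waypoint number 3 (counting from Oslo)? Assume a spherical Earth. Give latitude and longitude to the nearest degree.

≈ lat 52°, lon 38°

The haversine formula gives a central angle δ ≈ 0.905 rad (51.9°) between the endpoints.
Interpolate at f = 3/9 with slerp weights a = sin((1−f)δ)/sin δ ≈ 0.722, b = sin(fδ)/sin δ ≈ 0.378.
p = a·p₁ + b·p₂ ≈ (0.489, 0.383, 0.783); φ = arcsin(p_z) ≈ 51.57°, λ = atan2(p_y, p_x) ≈ 38.07°.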